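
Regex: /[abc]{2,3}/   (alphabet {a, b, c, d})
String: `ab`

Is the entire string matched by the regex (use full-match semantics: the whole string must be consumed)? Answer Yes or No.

Yes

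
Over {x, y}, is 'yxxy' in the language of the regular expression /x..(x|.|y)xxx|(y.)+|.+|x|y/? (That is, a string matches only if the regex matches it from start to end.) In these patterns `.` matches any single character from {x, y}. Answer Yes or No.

Yes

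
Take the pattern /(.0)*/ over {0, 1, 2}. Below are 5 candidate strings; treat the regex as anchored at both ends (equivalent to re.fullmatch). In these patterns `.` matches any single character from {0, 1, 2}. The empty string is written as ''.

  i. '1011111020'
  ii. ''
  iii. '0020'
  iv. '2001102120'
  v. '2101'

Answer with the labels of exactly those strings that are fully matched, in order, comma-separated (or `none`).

i → no match
ii → match
iii → match
iv → no match
v → no match

ii, iii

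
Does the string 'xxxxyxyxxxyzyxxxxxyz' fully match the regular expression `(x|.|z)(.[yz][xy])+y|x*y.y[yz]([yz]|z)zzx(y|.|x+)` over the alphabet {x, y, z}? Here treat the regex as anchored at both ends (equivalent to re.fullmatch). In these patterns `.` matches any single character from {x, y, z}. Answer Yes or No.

No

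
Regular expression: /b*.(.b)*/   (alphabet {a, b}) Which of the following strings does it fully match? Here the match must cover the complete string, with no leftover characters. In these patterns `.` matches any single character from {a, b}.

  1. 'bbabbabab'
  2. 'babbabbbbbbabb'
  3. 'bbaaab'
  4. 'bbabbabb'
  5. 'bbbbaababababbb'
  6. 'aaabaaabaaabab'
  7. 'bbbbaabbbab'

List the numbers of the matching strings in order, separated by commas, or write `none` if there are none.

1 → match
2 → no match
3 → no match
4 → no match
5 → match
6 → no match
7 → match

1, 5, 7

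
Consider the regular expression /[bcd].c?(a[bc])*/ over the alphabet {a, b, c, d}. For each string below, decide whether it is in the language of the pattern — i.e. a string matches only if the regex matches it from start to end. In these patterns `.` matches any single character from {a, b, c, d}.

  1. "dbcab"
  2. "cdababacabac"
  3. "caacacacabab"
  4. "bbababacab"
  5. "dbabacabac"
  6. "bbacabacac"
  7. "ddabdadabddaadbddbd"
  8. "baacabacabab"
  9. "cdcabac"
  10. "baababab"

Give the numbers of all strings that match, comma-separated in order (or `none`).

1 → match
2 → match
3 → match
4 → match
5 → match
6 → match
7 → no match
8 → match
9 → match
10 → match

1, 2, 3, 4, 5, 6, 8, 9, 10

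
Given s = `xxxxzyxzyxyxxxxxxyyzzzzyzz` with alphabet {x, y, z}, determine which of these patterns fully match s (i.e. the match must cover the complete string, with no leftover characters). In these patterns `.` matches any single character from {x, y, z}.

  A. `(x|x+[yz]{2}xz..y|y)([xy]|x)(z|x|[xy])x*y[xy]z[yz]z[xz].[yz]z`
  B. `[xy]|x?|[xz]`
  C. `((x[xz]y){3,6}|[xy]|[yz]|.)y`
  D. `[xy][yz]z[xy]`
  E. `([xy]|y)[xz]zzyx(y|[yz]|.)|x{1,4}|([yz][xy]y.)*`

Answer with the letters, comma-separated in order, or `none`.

A → match
B → no match
C → no match — must end with `y`
D → no match
E → no match

A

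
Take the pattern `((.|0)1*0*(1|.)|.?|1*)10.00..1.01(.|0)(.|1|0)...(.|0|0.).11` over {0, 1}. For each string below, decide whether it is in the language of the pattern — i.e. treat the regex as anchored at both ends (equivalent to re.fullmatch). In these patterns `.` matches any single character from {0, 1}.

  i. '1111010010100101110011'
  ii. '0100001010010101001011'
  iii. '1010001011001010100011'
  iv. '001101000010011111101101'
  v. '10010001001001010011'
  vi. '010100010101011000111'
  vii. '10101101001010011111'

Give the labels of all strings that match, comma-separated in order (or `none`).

ii

i → no match
ii → match
iii → no match
iv → no match — must end with '11'
v → no match
vi → no match
vii → no match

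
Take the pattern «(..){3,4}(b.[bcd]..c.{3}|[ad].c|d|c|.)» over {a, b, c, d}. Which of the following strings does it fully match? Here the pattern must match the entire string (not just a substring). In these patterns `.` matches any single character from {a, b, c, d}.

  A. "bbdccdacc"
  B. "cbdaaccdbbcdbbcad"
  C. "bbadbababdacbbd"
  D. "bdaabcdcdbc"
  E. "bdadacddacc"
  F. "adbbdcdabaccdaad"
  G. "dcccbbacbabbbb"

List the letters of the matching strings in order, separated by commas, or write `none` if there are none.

A, C, D, E

A → match
B → no match
C → match
D → match
E → match
F → no match
G → no match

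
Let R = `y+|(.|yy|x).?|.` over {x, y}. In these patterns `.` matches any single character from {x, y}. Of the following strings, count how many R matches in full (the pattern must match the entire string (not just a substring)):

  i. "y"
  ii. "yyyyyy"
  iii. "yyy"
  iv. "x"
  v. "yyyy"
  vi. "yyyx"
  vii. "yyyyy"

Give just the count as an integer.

i → match
ii → match
iii → match
iv → match
v → match
vi → no match
vii → match
Total matched: 6

6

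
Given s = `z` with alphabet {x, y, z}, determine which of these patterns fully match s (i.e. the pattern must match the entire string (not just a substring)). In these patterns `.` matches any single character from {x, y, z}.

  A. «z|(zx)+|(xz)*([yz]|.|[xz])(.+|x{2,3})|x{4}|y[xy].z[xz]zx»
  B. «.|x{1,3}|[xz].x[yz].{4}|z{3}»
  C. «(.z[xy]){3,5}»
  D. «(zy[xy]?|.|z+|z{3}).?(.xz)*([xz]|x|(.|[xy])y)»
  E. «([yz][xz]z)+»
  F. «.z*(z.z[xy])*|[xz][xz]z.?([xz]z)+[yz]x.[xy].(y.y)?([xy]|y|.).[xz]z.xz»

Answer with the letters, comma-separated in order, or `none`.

A, B, F

A → match
B → match
C → no match
D → no match
E → no match
F → match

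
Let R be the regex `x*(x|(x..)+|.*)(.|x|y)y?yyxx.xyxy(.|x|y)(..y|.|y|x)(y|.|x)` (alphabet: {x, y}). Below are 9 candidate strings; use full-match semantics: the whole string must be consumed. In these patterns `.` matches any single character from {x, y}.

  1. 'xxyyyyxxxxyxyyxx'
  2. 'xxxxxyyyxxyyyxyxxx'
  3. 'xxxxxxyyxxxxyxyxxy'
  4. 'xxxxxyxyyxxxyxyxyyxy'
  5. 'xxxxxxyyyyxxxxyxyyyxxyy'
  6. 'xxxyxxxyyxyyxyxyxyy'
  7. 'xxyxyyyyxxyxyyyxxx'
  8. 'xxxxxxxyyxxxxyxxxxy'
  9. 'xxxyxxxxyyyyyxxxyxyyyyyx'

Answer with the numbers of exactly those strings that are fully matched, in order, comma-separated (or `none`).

1 → match
2 → no match
3 → match
4 → no match
5 → no match
6 → no match
7 → no match
8 → no match
9 → no match

1, 3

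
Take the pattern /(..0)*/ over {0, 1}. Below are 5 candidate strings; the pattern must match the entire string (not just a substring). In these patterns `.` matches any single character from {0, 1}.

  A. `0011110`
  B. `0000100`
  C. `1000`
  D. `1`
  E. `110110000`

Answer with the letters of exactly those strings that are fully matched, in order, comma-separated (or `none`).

A → no match
B → no match
C → no match
D → no match
E → match

E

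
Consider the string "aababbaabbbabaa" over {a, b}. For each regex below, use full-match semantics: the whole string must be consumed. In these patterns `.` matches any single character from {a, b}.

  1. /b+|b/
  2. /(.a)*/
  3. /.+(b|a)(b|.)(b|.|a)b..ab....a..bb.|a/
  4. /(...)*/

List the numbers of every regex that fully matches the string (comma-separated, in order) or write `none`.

4

1 → no match — must start with "b"
2 → no match
3 → no match
4 → match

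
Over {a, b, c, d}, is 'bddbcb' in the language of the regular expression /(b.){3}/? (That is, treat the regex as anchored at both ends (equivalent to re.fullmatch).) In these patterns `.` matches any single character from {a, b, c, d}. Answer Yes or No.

No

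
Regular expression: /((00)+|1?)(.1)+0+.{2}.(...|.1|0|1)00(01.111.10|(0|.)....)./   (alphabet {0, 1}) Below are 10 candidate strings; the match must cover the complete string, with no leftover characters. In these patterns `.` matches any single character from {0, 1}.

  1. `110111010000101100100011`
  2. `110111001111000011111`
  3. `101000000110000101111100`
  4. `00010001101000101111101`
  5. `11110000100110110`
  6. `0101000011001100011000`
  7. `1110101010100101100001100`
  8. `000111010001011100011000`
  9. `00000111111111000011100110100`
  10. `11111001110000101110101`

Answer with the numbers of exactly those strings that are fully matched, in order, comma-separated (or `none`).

1, 2, 3, 4, 5, 6, 7, 8, 9, 10

1 → match
2 → match
3 → match
4 → match
5 → match
6 → match
7 → match
8 → match
9 → match
10 → match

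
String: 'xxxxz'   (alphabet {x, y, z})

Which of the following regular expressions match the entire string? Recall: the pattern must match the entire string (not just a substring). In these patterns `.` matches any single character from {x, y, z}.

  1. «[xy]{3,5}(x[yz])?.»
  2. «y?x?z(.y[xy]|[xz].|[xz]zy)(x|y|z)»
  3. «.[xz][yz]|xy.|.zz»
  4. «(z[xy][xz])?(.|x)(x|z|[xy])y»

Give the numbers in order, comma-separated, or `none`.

1 → match
2 → no match
3 → no match
4 → no match — must end with 'y'

1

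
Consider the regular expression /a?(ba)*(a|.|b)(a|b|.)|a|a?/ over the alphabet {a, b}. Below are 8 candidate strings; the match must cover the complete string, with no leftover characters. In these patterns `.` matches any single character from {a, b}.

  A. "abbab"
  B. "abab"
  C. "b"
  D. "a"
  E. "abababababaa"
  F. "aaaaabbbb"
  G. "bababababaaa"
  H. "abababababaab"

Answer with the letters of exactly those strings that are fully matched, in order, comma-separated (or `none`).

A → no match
B → no match
C → no match
D → match
E → no match
F → no match
G → match
H → match

D, G, H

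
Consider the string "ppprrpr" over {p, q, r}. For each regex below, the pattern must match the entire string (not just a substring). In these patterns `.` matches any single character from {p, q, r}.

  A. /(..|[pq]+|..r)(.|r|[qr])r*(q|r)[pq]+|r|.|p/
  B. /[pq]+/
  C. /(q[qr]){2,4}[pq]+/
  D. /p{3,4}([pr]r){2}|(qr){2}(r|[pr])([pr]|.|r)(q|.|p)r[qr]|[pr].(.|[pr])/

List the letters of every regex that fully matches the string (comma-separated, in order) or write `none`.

A → no match
B → no match
C → no match — must start with "q"
D → match

D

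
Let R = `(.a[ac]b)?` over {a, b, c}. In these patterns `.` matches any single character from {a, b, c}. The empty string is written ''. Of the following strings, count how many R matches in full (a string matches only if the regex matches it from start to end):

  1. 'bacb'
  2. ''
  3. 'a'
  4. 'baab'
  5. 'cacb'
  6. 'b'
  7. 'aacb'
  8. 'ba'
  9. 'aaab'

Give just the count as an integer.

1 → match
2 → match
3 → no match
4 → match
5 → match
6 → no match
7 → match
8 → no match
9 → match
Total matched: 6

6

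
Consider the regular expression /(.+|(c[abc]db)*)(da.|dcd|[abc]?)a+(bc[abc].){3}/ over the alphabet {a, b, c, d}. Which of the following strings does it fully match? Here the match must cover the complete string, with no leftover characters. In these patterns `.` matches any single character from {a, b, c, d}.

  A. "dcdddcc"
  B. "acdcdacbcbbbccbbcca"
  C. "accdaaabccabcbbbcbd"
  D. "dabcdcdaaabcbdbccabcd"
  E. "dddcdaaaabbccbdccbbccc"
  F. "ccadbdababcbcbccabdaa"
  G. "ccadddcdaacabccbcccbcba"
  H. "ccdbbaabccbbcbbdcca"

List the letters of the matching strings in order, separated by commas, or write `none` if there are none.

C

A. "dcdddcc" → no match
B → no match
C → match
D → no match
E → no match
F → no match
G → no match
H → no match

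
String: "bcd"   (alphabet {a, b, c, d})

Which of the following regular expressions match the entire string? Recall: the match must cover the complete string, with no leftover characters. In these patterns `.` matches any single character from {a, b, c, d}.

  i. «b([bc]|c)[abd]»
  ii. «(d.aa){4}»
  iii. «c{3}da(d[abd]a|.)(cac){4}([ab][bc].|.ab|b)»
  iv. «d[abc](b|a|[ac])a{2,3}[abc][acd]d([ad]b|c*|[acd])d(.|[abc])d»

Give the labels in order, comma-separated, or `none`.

i

i → match
ii → no match — must start with "d"
iii → no match — must start with "c"
iv → no match — must start with "d"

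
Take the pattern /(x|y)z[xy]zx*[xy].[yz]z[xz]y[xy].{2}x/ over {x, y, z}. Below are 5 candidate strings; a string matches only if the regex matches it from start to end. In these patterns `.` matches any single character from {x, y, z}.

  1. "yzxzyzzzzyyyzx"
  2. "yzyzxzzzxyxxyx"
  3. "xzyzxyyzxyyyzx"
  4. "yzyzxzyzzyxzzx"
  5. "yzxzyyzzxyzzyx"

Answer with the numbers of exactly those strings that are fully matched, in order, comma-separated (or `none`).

1, 2, 3, 4

1 → match
2 → match
3 → match
4 → match
5 → no match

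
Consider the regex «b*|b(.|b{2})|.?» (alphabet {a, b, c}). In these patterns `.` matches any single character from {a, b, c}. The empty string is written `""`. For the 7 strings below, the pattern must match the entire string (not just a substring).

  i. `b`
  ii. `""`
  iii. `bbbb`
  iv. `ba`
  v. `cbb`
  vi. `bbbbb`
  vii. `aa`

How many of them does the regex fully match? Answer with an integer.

5

i → match
ii → match
iii → match
iv → match
v → no match
vi → match
vii → no match
Total matched: 5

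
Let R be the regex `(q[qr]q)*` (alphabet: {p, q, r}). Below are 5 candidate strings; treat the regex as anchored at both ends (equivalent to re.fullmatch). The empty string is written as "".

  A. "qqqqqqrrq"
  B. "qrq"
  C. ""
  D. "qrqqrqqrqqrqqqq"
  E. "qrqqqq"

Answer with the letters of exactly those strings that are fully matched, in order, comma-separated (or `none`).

A → no match
B → match
C → match
D → match
E → match

B, C, D, E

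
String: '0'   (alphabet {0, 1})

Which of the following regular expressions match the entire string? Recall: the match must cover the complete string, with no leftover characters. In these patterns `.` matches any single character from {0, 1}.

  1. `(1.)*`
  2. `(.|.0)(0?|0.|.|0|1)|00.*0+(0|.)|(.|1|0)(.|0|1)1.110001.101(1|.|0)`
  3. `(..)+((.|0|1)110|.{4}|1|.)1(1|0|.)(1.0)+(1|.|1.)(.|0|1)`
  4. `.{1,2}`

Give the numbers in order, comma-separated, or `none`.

2, 4

1 → no match
2 → match
3 → no match
4 → match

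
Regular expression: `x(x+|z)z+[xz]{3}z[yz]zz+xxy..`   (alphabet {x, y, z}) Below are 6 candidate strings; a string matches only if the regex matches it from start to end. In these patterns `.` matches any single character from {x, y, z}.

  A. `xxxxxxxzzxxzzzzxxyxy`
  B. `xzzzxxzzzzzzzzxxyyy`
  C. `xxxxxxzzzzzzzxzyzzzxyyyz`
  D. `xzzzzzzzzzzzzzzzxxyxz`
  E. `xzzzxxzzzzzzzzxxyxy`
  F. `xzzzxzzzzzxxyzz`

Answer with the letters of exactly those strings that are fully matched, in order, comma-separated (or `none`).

A → match
B → match
C → no match
D → match
E → match
F → match

A, B, D, E, F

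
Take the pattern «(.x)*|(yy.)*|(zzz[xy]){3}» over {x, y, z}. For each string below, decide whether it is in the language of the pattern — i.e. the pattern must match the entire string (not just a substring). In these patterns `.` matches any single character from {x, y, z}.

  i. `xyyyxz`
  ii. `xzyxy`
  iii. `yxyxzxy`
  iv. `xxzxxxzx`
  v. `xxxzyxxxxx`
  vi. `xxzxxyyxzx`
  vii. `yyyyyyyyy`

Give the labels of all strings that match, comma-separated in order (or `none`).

iv, vii

i. `xyyyxz` → no match
ii. `xzyxy` → no match
iii. `yxyxzxy` → no match
iv. `xxzxxxzx` → match
v. `xxxzyxxxxx` → no match
vi. `xxzxxyyxzx` → no match
vii. `yyyyyyyyy` → match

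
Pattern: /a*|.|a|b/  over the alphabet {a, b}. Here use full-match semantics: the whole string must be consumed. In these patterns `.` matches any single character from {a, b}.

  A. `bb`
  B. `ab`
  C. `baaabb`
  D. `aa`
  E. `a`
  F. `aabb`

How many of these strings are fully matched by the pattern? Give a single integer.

2

A → no match
B → no match
C → no match
D → match
E → match
F → no match
Total matched: 2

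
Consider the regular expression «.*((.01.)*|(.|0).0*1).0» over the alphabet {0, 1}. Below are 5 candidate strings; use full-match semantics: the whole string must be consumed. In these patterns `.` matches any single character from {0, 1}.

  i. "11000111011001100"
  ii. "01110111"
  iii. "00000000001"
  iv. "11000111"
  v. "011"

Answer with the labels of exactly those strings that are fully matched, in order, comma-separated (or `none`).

i

i → match
ii → no match — must end with "0"
iii → no match — must end with "0"
iv → no match — must end with "0"
v → no match — must end with "0"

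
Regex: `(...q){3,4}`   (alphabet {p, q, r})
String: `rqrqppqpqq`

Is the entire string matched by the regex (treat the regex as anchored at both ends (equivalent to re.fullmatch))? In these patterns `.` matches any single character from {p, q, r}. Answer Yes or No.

No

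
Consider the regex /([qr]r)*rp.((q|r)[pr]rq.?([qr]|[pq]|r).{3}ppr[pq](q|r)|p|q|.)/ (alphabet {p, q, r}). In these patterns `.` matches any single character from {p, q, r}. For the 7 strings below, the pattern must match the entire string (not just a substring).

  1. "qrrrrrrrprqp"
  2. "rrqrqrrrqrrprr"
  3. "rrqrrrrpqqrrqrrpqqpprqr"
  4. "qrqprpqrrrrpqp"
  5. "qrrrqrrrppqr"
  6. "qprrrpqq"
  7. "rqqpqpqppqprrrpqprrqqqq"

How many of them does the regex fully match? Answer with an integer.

1. "qrrrrrrrprqp" → no match
2 → match
3 → match
4 → no match
5. "qrrrqrrrppqr" → no match
6. "qprrrpqq" → no match
7 → no match
Total matched: 2

2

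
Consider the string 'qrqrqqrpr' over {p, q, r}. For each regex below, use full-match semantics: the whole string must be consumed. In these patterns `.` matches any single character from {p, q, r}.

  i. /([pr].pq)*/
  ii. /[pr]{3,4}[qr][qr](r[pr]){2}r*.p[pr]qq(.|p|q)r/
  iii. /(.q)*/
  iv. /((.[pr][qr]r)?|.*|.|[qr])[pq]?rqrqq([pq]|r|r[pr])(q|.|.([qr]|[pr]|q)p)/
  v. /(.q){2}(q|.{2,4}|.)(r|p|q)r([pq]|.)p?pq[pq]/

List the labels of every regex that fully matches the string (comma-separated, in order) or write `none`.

i → no match
ii → no match
iii → no match
iv → match
v → no match

iv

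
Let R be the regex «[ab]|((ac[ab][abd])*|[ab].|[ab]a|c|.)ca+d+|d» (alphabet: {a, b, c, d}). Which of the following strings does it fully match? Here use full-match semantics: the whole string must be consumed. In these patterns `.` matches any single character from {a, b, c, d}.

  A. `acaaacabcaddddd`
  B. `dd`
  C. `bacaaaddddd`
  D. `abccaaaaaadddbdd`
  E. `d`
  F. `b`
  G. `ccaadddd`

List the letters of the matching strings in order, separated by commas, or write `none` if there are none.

A → match
B → no match
C → match
D → no match
E → match
F → match
G → match

A, C, E, F, G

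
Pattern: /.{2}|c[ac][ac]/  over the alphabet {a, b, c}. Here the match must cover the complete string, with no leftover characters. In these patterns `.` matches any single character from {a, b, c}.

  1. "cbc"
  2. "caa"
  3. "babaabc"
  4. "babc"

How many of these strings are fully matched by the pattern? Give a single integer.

1

1 → no match
2 → match
3 → no match
4 → no match
Total matched: 1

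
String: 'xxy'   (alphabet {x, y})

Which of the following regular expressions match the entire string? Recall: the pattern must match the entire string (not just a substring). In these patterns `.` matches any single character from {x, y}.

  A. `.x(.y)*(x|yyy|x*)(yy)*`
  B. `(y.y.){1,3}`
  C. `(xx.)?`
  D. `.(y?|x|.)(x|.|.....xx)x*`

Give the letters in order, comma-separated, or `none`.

A → no match
B → no match — must start with 'y'
C → match
D → match

C, D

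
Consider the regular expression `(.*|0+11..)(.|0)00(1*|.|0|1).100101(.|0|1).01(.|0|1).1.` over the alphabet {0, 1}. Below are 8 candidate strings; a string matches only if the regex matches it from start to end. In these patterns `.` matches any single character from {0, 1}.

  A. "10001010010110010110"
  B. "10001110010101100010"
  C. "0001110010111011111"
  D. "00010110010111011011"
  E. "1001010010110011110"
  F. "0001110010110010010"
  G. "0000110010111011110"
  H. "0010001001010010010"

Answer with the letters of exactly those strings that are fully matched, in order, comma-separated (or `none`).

A, C, E, F, G

A → match
B → no match
C → match
D → no match
E → match
F → match
G → match
H → no match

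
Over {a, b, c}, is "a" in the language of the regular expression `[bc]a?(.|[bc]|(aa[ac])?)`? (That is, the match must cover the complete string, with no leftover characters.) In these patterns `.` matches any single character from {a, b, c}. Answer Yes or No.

No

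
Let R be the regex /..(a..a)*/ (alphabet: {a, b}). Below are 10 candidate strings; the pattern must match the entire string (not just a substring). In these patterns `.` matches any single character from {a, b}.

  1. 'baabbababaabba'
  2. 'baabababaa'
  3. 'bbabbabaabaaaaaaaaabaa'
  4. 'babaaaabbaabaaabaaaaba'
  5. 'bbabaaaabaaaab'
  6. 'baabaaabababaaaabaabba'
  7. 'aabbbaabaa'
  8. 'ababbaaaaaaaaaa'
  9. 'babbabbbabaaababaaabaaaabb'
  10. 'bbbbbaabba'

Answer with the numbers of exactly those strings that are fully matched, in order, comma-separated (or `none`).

none

1 → no match
2 → no match
3 → no match
4 → no match
5 → no match
6 → no match
7 → no match
8 → no match
9 → no match
10 → no match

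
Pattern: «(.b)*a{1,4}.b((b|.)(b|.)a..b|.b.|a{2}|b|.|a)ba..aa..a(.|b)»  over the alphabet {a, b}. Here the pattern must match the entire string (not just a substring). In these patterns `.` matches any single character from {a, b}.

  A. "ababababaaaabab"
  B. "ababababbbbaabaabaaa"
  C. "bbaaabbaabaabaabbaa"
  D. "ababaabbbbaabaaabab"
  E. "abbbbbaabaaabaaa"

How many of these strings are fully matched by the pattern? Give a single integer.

3

A → no match
B → match
C → match
D → match
E → no match
Total matched: 3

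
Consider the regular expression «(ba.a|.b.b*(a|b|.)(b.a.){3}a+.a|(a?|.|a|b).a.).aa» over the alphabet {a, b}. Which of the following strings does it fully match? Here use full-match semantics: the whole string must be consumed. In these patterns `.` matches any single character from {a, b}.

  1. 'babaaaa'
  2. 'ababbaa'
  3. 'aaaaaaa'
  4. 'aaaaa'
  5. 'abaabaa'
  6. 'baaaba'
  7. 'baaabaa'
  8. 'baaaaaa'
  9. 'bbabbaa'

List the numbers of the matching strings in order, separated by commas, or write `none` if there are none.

1 → match
2 → match
3 → match
4 → no match
5 → match
6 → no match — must end with 'aa'
7 → match
8 → match
9 → match

1, 2, 3, 5, 7, 8, 9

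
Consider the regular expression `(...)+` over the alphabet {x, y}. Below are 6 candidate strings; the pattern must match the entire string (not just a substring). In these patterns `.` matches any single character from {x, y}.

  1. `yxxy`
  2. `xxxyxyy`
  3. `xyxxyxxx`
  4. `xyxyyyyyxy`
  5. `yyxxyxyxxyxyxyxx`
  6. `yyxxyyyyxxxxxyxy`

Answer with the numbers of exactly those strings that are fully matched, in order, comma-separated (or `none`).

1 → no match
2 → no match
3 → no match
4 → no match
5 → no match
6 → no match

none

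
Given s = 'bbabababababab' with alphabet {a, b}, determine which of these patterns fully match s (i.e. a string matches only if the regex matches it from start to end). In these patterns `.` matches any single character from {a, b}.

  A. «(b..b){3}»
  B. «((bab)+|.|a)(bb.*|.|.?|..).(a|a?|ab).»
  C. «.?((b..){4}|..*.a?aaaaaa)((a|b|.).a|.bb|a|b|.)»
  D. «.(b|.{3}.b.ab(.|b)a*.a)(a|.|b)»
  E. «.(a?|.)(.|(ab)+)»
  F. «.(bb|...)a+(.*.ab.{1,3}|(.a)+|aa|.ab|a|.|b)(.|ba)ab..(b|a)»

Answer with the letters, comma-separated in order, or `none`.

E

A → no match
B → no match
C → no match
D → no match
E → match
F → no match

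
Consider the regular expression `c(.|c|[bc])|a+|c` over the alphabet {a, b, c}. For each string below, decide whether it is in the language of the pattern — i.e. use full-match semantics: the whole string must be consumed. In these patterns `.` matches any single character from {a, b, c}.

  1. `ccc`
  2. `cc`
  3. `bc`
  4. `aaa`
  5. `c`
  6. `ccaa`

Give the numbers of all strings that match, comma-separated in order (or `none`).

1 → no match
2 → match
3 → no match
4 → match
5 → match
6 → no match

2, 4, 5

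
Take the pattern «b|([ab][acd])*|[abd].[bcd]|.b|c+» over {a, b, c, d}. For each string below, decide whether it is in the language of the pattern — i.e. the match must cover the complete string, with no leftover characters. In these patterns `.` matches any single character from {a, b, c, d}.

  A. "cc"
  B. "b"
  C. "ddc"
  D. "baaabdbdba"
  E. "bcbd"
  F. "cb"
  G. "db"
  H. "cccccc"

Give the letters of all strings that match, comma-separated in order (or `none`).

A, B, C, D, E, F, G, H

A → match
B → match
C → match
D → match
E → match
F → match
G → match
H → match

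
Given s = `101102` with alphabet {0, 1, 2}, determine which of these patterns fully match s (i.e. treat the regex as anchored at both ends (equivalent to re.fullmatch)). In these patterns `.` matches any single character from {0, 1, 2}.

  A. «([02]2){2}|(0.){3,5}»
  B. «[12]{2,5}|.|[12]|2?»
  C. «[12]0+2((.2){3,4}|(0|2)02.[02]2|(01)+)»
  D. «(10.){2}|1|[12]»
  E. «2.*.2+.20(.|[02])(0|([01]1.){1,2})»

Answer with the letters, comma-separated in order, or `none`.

D

A → no match
B → no match
C → no match
D → match
E → no match — must start with `2`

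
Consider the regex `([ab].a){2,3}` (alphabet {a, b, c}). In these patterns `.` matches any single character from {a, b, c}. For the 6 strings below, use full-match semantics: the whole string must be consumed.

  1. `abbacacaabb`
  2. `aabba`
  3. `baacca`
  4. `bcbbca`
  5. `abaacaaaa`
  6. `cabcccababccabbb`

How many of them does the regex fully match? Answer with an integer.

1. `abbacacaabb` → no match — must end with `a`
2. `aabba` → no match
3. `baacca` → no match
4. `bcbbca` → no match
5. `abaacaaaa` → match
6 → no match — must end with `a`
Total matched: 1

1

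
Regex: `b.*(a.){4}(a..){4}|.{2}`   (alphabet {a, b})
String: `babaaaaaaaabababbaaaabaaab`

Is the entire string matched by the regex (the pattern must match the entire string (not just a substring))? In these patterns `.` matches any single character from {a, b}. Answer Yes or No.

Yes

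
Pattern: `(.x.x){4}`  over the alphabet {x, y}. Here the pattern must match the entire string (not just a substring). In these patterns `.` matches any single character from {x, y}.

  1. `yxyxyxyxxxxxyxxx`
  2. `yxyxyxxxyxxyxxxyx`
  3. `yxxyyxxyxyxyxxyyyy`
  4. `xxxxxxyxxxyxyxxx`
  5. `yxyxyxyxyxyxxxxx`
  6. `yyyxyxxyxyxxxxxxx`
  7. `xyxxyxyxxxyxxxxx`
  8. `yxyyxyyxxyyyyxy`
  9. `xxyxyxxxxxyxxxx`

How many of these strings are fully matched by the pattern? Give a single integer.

1 → match
2 → no match
3 → no match — must end with `x`
4 → match
5 → match
6 → no match
7 → no match
8 → no match — must end with `x`
9 → no match
Total matched: 3

3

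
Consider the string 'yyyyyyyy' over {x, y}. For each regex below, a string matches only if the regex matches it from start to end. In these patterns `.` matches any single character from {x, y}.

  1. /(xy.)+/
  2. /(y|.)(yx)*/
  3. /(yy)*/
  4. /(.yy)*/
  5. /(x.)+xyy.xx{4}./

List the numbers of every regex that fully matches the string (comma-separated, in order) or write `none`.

3

1 → no match — must start with 'xy'
2 → no match
3 → match
4 → no match
5 → no match — must start with 'x'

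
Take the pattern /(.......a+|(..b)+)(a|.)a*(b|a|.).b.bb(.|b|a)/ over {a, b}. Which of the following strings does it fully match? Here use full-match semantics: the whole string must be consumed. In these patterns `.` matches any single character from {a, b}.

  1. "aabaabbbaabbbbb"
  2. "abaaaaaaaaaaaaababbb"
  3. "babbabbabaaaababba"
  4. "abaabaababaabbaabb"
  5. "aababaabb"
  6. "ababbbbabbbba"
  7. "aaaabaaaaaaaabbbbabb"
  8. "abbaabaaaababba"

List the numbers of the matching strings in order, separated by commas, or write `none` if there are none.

1 → no match
2 → match
3 → match
4 → no match
5 → no match
6 → no match
7 → no match
8 → match

2, 3, 8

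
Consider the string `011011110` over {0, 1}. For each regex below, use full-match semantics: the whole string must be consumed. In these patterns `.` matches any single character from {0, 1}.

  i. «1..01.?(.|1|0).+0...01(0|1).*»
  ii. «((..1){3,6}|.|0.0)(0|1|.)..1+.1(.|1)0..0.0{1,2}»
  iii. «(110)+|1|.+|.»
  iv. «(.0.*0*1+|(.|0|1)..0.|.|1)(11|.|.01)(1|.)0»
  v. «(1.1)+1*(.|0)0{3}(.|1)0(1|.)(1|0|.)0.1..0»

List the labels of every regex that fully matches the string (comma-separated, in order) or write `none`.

iii, iv

i → no match — must start with `1`
ii → no match
iii → match
iv → match
v → no match — must start with `1`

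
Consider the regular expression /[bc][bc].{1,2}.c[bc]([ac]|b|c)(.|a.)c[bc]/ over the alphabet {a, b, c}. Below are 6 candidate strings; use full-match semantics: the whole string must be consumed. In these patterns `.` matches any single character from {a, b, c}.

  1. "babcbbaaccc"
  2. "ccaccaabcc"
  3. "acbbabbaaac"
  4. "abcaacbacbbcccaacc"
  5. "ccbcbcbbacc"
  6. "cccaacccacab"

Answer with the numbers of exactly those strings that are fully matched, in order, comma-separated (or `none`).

1 → no match
2 → no match
3 → no match
4 → no match
5 → match
6 → no match

5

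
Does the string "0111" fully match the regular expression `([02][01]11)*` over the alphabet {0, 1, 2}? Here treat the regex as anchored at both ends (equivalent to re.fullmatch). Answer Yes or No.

Yes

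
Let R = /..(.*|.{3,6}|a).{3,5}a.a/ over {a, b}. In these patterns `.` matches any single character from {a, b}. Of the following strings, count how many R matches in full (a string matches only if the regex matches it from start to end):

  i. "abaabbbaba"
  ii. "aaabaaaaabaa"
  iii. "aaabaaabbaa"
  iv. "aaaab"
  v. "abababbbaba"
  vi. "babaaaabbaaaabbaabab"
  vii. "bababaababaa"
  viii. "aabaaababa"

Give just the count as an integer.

3

i → match
ii → no match
iii → no match
iv → no match — must end with "a"
v → match
vi → no match — must end with "a"
vii → no match
viii → match
Total matched: 3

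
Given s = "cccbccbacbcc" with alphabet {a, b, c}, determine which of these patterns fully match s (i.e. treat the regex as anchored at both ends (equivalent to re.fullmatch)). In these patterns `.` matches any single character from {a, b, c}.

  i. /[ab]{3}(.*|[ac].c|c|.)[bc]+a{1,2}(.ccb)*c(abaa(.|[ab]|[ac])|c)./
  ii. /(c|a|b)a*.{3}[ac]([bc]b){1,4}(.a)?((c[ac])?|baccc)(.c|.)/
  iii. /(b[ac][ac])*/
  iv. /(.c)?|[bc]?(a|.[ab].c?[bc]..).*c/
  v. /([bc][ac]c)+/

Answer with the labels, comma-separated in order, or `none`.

i → no match
ii → no match
iii → no match
iv → no match
v → match

v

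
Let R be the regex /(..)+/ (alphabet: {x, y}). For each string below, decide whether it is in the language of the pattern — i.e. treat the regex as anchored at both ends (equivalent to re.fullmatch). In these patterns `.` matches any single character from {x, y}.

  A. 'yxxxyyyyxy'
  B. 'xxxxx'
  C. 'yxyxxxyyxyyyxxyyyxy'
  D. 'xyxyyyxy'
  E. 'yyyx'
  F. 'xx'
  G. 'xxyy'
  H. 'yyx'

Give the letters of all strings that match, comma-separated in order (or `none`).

A → match
B → no match
C → no match
D → match
E → match
F → match
G → match
H → no match

A, D, E, F, G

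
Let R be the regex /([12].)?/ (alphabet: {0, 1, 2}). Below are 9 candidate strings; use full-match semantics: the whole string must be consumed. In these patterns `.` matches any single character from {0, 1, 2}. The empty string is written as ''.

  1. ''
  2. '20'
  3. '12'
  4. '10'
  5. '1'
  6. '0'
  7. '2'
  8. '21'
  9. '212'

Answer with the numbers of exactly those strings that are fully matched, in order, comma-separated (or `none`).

1 → match
2 → match
3 → match
4 → match
5 → no match
6 → no match
7 → no match
8 → match
9 → no match

1, 2, 3, 4, 8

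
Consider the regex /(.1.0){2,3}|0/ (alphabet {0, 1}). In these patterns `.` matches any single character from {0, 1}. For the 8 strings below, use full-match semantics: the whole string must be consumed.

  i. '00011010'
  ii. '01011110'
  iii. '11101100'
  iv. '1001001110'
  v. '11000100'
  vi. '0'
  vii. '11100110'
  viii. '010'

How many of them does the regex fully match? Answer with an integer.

4

i → no match
ii → no match
iii → match
iv → no match
v → match
vi → match
vii → match
viii → no match
Total matched: 4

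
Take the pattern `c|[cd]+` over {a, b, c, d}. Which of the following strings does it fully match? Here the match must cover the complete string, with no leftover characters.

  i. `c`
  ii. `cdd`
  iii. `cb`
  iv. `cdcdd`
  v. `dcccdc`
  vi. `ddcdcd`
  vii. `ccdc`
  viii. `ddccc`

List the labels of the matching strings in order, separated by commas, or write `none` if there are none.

i, ii, iv, v, vi, vii, viii

i → match
ii → match
iii → no match
iv → match
v → match
vi → match
vii → match
viii → match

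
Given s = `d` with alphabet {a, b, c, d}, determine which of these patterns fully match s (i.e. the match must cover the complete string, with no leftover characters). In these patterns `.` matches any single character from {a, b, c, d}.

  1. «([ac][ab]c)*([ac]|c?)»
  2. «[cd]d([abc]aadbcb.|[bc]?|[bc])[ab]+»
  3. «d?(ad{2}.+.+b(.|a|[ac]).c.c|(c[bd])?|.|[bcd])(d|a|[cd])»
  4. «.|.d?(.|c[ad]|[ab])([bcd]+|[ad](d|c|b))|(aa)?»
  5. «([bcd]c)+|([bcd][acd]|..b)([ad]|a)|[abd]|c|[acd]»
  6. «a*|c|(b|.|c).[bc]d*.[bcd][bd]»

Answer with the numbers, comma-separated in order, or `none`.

3, 4, 5

1 → no match
2 → no match
3 → match
4 → match
5 → match
6 → no match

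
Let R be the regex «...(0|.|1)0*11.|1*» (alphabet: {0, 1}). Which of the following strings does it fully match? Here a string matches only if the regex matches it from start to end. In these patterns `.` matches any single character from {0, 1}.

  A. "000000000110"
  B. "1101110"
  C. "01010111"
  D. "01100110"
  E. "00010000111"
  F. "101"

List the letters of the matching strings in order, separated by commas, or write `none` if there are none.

A, B, C, D, E

A → match
B → match
C → match
D → match
E → match
F → no match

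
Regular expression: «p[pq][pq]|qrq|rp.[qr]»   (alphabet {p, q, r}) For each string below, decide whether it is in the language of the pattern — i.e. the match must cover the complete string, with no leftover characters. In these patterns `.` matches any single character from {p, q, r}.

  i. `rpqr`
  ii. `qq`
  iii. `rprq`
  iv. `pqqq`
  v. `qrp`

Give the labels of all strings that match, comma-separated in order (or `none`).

i, iii

i → match
ii → no match
iii → match
iv → no match
v → no match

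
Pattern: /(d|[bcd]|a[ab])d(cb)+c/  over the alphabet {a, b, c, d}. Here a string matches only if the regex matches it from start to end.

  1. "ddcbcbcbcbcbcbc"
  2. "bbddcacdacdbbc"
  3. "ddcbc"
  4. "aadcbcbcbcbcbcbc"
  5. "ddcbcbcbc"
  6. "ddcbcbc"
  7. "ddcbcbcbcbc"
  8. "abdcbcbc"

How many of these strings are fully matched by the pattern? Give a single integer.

1 → match
2 → no match — must end with "cbc"
3 → match
4 → match
5 → match
6 → match
7 → match
8 → match
Total matched: 7

7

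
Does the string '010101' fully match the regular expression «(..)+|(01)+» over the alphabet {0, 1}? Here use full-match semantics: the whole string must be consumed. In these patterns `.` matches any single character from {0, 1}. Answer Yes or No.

Yes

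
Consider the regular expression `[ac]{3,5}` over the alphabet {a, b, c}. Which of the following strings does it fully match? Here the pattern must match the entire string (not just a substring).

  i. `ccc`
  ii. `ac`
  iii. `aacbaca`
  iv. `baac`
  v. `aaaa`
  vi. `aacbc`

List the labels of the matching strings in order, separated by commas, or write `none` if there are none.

i, v

i. `ccc` → match
ii. `ac` → no match
iii. `aacbaca` → no match
iv. `baac` → no match
v. `aaaa` → match
vi. `aacbc` → no match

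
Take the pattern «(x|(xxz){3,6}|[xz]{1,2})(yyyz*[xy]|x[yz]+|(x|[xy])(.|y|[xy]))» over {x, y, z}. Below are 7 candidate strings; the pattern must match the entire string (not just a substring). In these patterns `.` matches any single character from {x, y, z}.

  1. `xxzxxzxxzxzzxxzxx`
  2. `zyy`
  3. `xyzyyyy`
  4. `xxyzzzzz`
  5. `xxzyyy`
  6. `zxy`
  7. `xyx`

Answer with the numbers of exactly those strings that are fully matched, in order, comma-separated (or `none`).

1 → no match
2. `zyy` → match
3. `xyzyyyy` → no match
4. `xxyzzzzz` → match
5. `xxzyyy` → match
6. `zxy` → match
7. `xyx` → match

2, 4, 5, 6, 7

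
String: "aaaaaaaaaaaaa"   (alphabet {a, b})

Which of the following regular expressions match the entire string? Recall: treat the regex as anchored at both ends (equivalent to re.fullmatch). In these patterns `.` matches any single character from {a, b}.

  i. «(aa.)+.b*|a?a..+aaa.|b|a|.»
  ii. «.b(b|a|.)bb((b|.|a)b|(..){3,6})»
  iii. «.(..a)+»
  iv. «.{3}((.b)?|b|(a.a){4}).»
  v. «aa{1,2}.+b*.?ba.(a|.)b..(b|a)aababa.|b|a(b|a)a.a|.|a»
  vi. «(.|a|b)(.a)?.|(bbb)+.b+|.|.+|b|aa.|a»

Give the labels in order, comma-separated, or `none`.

i, iii, vi

i → match
ii → no match
iii → match
iv → no match
v → no match
vi → match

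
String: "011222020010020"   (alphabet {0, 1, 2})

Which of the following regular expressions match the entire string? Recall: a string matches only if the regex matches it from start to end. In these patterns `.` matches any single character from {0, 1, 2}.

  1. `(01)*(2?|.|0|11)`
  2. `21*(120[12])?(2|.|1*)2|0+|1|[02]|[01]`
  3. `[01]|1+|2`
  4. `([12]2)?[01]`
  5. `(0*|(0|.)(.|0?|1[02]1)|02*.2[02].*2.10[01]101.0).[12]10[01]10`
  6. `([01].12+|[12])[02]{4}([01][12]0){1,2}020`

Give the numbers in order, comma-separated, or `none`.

1 → no match
2 → no match
3 → no match
4 → no match
5 → no match — must end with "10"
6 → match

6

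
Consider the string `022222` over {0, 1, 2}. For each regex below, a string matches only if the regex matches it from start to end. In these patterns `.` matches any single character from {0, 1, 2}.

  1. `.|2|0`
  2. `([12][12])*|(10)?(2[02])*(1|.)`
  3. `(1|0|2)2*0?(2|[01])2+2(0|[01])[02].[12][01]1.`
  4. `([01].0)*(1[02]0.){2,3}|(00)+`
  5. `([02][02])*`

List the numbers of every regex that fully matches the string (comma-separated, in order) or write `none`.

1 → no match
2 → no match
3 → no match
4 → no match
5 → match

5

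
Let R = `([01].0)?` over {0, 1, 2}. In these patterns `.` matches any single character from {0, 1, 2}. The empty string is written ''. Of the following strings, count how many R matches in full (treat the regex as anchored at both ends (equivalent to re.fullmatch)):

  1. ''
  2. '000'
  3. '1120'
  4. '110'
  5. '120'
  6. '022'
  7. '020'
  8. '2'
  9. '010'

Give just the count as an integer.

6

1. '' → match
2. '000' → match
3. '1120' → no match
4. '110' → match
5. '120' → match
6. '022' → no match
7. '020' → match
8. '2' → no match
9. '010' → match
Total matched: 6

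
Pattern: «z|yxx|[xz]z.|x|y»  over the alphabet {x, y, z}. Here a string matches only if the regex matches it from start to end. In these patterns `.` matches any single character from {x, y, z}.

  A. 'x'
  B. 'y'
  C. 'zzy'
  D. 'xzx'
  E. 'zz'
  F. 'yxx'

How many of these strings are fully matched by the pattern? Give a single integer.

5

A. 'x' → match
B. 'y' → match
C. 'zzy' → match
D. 'xzx' → match
E. 'zz' → no match
F. 'yxx' → match
Total matched: 5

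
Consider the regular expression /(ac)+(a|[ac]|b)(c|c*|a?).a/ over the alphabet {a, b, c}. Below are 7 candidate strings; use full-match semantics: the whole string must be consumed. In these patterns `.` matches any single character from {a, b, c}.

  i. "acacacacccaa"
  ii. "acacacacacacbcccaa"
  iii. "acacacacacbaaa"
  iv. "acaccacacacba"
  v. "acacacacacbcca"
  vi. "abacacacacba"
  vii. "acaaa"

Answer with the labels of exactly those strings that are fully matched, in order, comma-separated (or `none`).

i → match
ii → match
iii → match
iv → no match
v → match
vi → no match — must start with "ac"
vii → match

i, ii, iii, v, vii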